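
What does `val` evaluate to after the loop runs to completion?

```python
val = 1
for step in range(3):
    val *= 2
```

Let's trace through this code step by step.

Initialize: val = 1
Entering loop: for step in range(3):
After iteration 1: step = 0, val = 2
After iteration 2: step = 1, val = 4
After iteration 3: step = 2, val = 8
Loop ends.

Final answer: 8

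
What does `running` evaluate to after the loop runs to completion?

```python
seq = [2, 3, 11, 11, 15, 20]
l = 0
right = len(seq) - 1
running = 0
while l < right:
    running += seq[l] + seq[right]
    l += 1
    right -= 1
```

Let's trace through this code step by step.

Initialize: seq = [2, 3, 11, 11, 15, 20]
Initialize: l = 0
Initialize: right = 5
Initialize: running = 0
Entering loop: while l < right:
After iteration 1: l = 1, right = 4, running = 22
After iteration 2: l = 2, right = 3, running = 40
After iteration 3: l = 3, right = 2, running = 62
Loop ends.

Final answer: 62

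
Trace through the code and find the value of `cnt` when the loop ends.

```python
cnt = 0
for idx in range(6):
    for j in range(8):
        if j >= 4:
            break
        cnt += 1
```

Let's trace through this code step by step.

Initialize: cnt = 0
Entering loop: for idx in range(6):
After iteration 1: idx = 0, cnt = 4
After iteration 2: idx = 1, cnt = 8
After iteration 3: idx = 2, cnt = 12
After iteration 4: idx = 3, cnt = 16
After iteration 5: idx = 4, cnt = 20
After iteration 6: idx = 5, cnt = 24
Loop ends.

Final answer: 24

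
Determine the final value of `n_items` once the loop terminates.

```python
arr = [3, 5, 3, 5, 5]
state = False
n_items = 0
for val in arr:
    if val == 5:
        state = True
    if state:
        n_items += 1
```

Let's trace through this code step by step.

Initialize: arr = [3, 5, 3, 5, 5]
Initialize: state = False
Initialize: n_items = 0
Entering loop: for val in arr:
After iteration 1: val = 3, state = False, n_items = 0
After iteration 2: val = 5, state = True, n_items = 1
After iteration 3: val = 3, state = True, n_items = 2
After iteration 4: val = 5, state = True, n_items = 3
After iteration 5: val = 5, state = True, n_items = 4
Loop ends.

Final answer: 4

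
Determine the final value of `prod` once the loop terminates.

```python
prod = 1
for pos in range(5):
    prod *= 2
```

Let's trace through this code step by step.

Initialize: prod = 1
Entering loop: for pos in range(5):
After iteration 1: pos = 0, prod = 2
After iteration 2: pos = 1, prod = 4
After iteration 3: pos = 2, prod = 8
After iteration 4: pos = 3, prod = 16
After iteration 5: pos = 4, prod = 32
Loop ends.

Final answer: 32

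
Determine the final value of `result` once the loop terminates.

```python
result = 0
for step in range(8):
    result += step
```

Let's trace through this code step by step.

Initialize: result = 0
Entering loop: for step in range(8):
After iteration 1: step = 0, result = 0
After iteration 2: step = 1, result = 1
After iteration 3: step = 2, result = 3
After iteration 4: step = 3, result = 6
After iteration 5: step = 4, result = 10
After iteration 6: step = 5, result = 15
After iteration 7: step = 6, result = 21
After iteration 8: step = 7, result = 28
Loop ends.

Final answer: 28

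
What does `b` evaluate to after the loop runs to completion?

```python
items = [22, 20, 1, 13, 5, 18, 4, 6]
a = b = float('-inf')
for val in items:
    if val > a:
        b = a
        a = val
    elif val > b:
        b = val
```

Let's trace through this code step by step.

Initialize: items = [22, 20, 1, 13, 5, 18, 4, 6]
Initialize: a = -inf
Initialize: b = -inf
Entering loop: for val in items:
After iteration 1: val = 22, a = 22, b = -inf
After iteration 2: val = 20, a = 22, b = 20
After iteration 3: val = 1, a = 22, b = 20
After iteration 4: val = 13, a = 22, b = 20
After iteration 5: val = 5, a = 22, b = 20
After iteration 6: val = 18, a = 22, b = 20
After iteration 7: val = 4, a = 22, b = 20
After iteration 8: val = 6, a = 22, b = 20
Loop ends.

Final answer: 20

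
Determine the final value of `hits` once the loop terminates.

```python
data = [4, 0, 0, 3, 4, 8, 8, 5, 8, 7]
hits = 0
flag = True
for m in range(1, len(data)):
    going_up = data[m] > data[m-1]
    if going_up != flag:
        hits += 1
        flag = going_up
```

Let's trace through this code step by step.

Initialize: data = [4, 0, 0, 3, 4, 8, 8, 5, 8, 7]
Initialize: hits = 0
Initialize: flag = True
Entering loop: for m in range(1, len(data)):
After iteration 1: m = 1, hits = 1, flag = False, going_up = False
After iteration 2: m = 2, hits = 1, flag = False, going_up = False
After iteration 3: m = 3, hits = 2, flag = True, going_up = True
After iteration 4: m = 4, hits = 2, flag = True, going_up = True
After iteration 5: m = 5, hits = 2, flag = True, going_up = True
After iteration 6: m = 6, hits = 3, flag = False, going_up = False
After iteration 7: m = 7, hits = 3, flag = False, going_up = False
After iteration 8: m = 8, hits = 4, flag = True, going_up = True
After iteration 9: m = 9, hits = 5, flag = False, going_up = False
Loop ends.

Final answer: 5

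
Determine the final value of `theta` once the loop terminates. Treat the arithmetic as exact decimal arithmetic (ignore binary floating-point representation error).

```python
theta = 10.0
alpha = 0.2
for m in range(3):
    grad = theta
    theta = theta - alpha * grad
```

Let's trace through this code step by step.

Initialize: theta = 10.0
Initialize: alpha = 0.2
Entering loop: for m in range(3):
After iteration 1: m = 0, theta = 8.0, grad = 10.0
After iteration 2: m = 1, theta = 6.4, grad = 8.0
After iteration 3: m = 2, theta = 5.12, grad = 6.4
Loop ends.

Final answer: 5.12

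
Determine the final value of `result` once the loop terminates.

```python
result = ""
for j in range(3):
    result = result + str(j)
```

Let's trace through this code step by step.

Initialize: result = ''
Entering loop: for j in range(3):
After iteration 1: j = 0, result = '0'
After iteration 2: j = 1, result = '01'
After iteration 3: j = 2, result = '012'
Loop ends.

Final answer: '012'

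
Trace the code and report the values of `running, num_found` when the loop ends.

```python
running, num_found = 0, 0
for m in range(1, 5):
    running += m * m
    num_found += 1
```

Let's trace through this code step by step.

Initialize: running = 0
Initialize: num_found = 0
Entering loop: for m in range(1, 5):
After iteration 1: m = 1, running = 1, num_found = 1
After iteration 2: m = 2, running = 5, num_found = 2
After iteration 3: m = 3, running = 14, num_found = 3
After iteration 4: m = 4, running = 30, num_found = 4
Loop ends.

Final answer: 30, 4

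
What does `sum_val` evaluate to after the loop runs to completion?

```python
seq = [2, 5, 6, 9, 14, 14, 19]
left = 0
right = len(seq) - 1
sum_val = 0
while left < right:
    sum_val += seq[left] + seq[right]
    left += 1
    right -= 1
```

Let's trace through this code step by step.

Initialize: seq = [2, 5, 6, 9, 14, 14, 19]
Initialize: left = 0
Initialize: right = 6
Initialize: sum_val = 0
Entering loop: while left < right:
After iteration 1: left = 1, right = 5, sum_val = 21
After iteration 2: left = 2, right = 4, sum_val = 40
After iteration 3: left = 3, right = 3, sum_val = 60
Loop ends.

Final answer: 60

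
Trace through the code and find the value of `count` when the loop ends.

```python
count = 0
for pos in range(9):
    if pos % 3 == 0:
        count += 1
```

Let's trace through this code step by step.

Initialize: count = 0
Entering loop: for pos in range(9):
After iteration 1: pos = 0, count = 1
After iteration 2: pos = 1, count = 1
After iteration 3: pos = 2, count = 1
After iteration 4: pos = 3, count = 2
After iteration 5: pos = 4, count = 2
After iteration 6: pos = 5, count = 2
After iteration 7: pos = 6, count = 3
After iteration 8: pos = 7, count = 3
After iteration 9: pos = 8, count = 3
Loop ends.

Final answer: 3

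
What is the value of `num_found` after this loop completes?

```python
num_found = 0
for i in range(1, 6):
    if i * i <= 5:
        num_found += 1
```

Let's trace through this code step by step.

Initialize: num_found = 0
Entering loop: for i in range(1, 6):
After iteration 1: i = 1, num_found = 1
After iteration 2: i = 2, num_found = 2
After iteration 3: i = 3, num_found = 2
After iteration 4: i = 4, num_found = 2
After iteration 5: i = 5, num_found = 2
Loop ends.

Final answer: 2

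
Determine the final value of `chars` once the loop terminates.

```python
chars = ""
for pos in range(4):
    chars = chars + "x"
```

Let's trace through this code step by step.

Initialize: chars = ''
Entering loop: for pos in range(4):
After iteration 1: pos = 0, chars = 'x'
After iteration 2: pos = 1, chars = 'xx'
After iteration 3: pos = 2, chars = 'xxx'
After iteration 4: pos = 3, chars = 'xxxx'
Loop ends.

Final answer: 'xxxx'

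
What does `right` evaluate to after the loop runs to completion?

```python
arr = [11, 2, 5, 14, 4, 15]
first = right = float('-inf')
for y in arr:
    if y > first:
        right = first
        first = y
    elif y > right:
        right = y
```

Let's trace through this code step by step.

Initialize: arr = [11, 2, 5, 14, 4, 15]
Initialize: first = -inf
Initialize: right = -inf
Entering loop: for y in arr:
After iteration 1: y = 11, first = 11, right = -inf
After iteration 2: y = 2, first = 11, right = 2
After iteration 3: y = 5, first = 11, right = 5
After iteration 4: y = 14, first = 14, right = 11
After iteration 5: y = 4, first = 14, right = 11
After iteration 6: y = 15, first = 15, right = 14
Loop ends.

Final answer: 14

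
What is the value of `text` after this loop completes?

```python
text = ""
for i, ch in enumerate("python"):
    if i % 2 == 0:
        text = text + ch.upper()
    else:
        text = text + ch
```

Let's trace through this code step by step.

Initialize: text = ''
Entering loop: for i, ch in enumerate("python"):
After iteration 1: i = 0, ch = 'p', text = 'P'
After iteration 2: i = 1, ch = 'y', text = 'Py'
After iteration 3: i = 2, ch = 't', text = 'PyT'
After iteration 4: i = 3, ch = 'h', text = 'PyTh'
After iteration 5: i = 4, ch = 'o', text = 'PyThO'
After iteration 6: i = 5, ch = 'n', text = 'PyThOn'
Loop ends.

Final answer: 'PyThOn'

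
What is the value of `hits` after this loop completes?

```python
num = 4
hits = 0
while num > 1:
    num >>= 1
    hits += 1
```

Let's trace through this code step by step.

Initialize: num = 4
Initialize: hits = 0
Entering loop: while num > 1:
After iteration 1: num = 2, hits = 1
After iteration 2: num = 1, hits = 2
Loop ends.

Final answer: 2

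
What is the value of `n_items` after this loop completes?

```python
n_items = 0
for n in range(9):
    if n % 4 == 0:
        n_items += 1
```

Let's trace through this code step by step.

Initialize: n_items = 0
Entering loop: for n in range(9):
After iteration 1: n = 0, n_items = 1
After iteration 2: n = 1, n_items = 1
After iteration 3: n = 2, n_items = 1
After iteration 4: n = 3, n_items = 1
After iteration 5: n = 4, n_items = 2
After iteration 6: n = 5, n_items = 2
After iteration 7: n = 6, n_items = 2
After iteration 8: n = 7, n_items = 2
After iteration 9: n = 8, n_items = 3
Loop ends.

Final answer: 3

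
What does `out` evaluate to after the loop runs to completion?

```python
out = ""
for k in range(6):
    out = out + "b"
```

Let's trace through this code step by step.

Initialize: out = ''
Entering loop: for k in range(6):
After iteration 1: k = 0, out = 'b'
After iteration 2: k = 1, out = 'bb'
After iteration 3: k = 2, out = 'bbb'
After iteration 4: k = 3, out = 'bbbb'
After iteration 5: k = 4, out = 'bbbbb'
After iteration 6: k = 5, out = 'bbbbbb'
Loop ends.

Final answer: 'bbbbbb'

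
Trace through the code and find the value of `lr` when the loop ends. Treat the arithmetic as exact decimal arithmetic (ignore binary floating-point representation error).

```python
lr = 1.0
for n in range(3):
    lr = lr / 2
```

Let's trace through this code step by step.

Initialize: lr = 1.0
Entering loop: for n in range(3):
After iteration 1: n = 0, lr = 0.5
After iteration 2: n = 1, lr = 0.25
After iteration 3: n = 2, lr = 0.125
Loop ends.

Final answer: 0.125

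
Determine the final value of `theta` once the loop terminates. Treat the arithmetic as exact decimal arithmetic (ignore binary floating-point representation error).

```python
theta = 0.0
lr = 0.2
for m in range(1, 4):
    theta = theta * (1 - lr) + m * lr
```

Let's trace through this code step by step.

Initialize: theta = 0.0
Initialize: lr = 0.2
Entering loop: for m in range(1, 4):
After iteration 1: m = 1, theta = 0.2
After iteration 2: m = 2, theta = 0.56
After iteration 3: m = 3, theta = 1.048
Loop ends.

Final answer: 1.048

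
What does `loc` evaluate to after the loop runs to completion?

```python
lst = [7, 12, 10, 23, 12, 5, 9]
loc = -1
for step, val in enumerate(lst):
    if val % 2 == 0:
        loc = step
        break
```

Let's trace through this code step by step.

Initialize: lst = [7, 12, 10, 23, 12, 5, 9]
Initialize: loc = -1
Entering loop: for step, val in enumerate(lst):
After iteration 1: step = 0, val = 7, loc = -1
After iteration 2: step = 1, val = 12, loc = 1
Loop ends.

Final answer: 1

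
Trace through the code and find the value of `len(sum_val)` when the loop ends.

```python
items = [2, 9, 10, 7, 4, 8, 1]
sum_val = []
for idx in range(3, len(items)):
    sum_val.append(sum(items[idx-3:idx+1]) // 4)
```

Let's trace through this code step by step.

Initialize: items = [2, 9, 10, 7, 4, 8, 1]
Initialize: sum_val = []
Entering loop: for idx in range(3, len(items)):
After iteration 1: idx = 3, sum_val = [7]
After iteration 2: idx = 4, sum_val = [7, 7]
After iteration 3: idx = 5, sum_val = [7, 7, 7]
After iteration 4: idx = 6, sum_val = [7, 7, 7, 5]
Loop ends.
len(sum_val) = 4

Final answer: 4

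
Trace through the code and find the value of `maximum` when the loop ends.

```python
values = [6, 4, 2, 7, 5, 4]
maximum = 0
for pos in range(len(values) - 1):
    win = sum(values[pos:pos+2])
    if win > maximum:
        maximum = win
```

Let's trace through this code step by step.

Initialize: values = [6, 4, 2, 7, 5, 4]
Initialize: maximum = 0
Entering loop: for pos in range(len(values) - 1):
After iteration 1: pos = 0, maximum = 10, win = 10
After iteration 2: pos = 1, maximum = 10, win = 6
After iteration 3: pos = 2, maximum = 10, win = 9
After iteration 4: pos = 3, maximum = 12, win = 12
After iteration 5: pos = 4, maximum = 12, win = 9
Loop ends.

Final answer: 12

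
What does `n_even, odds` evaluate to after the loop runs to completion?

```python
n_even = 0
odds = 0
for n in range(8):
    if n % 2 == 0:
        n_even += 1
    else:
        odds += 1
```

Let's trace through this code step by step.

Initialize: n_even = 0
Initialize: odds = 0
Entering loop: for n in range(8):
After iteration 1: n = 0, n_even = 1, odds = 0
After iteration 2: n = 1, n_even = 1, odds = 1
After iteration 3: n = 2, n_even = 2, odds = 1
After iteration 4: n = 3, n_even = 2, odds = 2
After iteration 5: n = 4, n_even = 3, odds = 2
After iteration 6: n = 5, n_even = 3, odds = 3
After iteration 7: n = 6, n_even = 4, odds = 3
After iteration 8: n = 7, n_even = 4, odds = 4
Loop ends.

Final answer: 4, 4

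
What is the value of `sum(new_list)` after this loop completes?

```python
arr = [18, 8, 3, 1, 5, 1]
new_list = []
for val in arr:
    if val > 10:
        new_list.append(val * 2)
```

Let's trace through this code step by step.

Initialize: arr = [18, 8, 3, 1, 5, 1]
Initialize: new_list = []
Entering loop: for val in arr:
After iteration 1: val = 18, new_list = [36]
After iteration 2: val = 8, new_list = [36]
After iteration 3: val = 3, new_list = [36]
After iteration 4: val = 1, new_list = [36]
After iteration 5: val = 5, new_list = [36]
After iteration 6: val = 1, new_list = [36]
Loop ends.
sum(new_list) = 36

Final answer: 36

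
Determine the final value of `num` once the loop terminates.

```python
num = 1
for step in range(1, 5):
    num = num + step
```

Let's trace through this code step by step.

Initialize: num = 1
Entering loop: for step in range(1, 5):
After iteration 1: step = 1, num = 2
After iteration 2: step = 2, num = 4
After iteration 3: step = 3, num = 7
After iteration 4: step = 4, num = 11
Loop ends.

Final answer: 11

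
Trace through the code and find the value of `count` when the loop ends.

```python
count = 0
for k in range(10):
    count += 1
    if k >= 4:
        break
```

Let's trace through this code step by step.

Initialize: count = 0
Entering loop: for k in range(10):
After iteration 1: k = 0, count = 1
After iteration 2: k = 1, count = 2
After iteration 3: k = 2, count = 3
After iteration 4: k = 3, count = 4
After iteration 5: k = 4, count = 5
Loop ends.

Final answer: 5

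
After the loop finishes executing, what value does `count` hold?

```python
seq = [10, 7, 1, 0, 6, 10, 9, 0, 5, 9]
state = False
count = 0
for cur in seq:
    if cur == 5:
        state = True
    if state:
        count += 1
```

Let's trace through this code step by step.

Initialize: seq = [10, 7, 1, 0, 6, 10, 9, 0, 5, 9]
Initialize: state = False
Initialize: count = 0
Entering loop: for cur in seq:
After iteration 1: cur = 10, state = False, count = 0
After iteration 2: cur = 7, state = False, count = 0
After iteration 3: cur = 1, state = False, count = 0
After iteration 4: cur = 0, state = False, count = 0
After iteration 5: cur = 6, state = False, count = 0
After iteration 6: cur = 10, state = False, count = 0
After iteration 7: cur = 9, state = False, count = 0
After iteration 8: cur = 0, state = False, count = 0
After iteration 9: cur = 5, state = True, count = 1
After iteration 10: cur = 9, state = True, count = 2
Loop ends.

Final answer: 2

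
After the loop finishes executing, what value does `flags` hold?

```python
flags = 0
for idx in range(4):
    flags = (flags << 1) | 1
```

Let's trace through this code step by step.

Initialize: flags = 0
Entering loop: for idx in range(4):
After iteration 1: idx = 0, flags = 1
After iteration 2: idx = 1, flags = 3
After iteration 3: idx = 2, flags = 7
After iteration 4: idx = 3, flags = 15
Loop ends.

Final answer: 15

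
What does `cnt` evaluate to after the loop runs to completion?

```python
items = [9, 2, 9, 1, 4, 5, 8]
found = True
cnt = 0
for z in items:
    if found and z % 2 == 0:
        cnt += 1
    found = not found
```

Let's trace through this code step by step.

Initialize: items = [9, 2, 9, 1, 4, 5, 8]
Initialize: found = True
Initialize: cnt = 0
Entering loop: for z in items:
After iteration 1: z = 9, found = False, cnt = 0
After iteration 2: z = 2, found = True, cnt = 0
After iteration 3: z = 9, found = False, cnt = 0
After iteration 4: z = 1, found = True, cnt = 0
After iteration 5: z = 4, found = False, cnt = 1
After iteration 6: z = 5, found = True, cnt = 1
After iteration 7: z = 8, found = False, cnt = 2
Loop ends.

Final answer: 2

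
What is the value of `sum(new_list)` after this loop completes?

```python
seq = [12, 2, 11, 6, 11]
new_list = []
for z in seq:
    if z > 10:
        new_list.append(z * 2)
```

Let's trace through this code step by step.

Initialize: seq = [12, 2, 11, 6, 11]
Initialize: new_list = []
Entering loop: for z in seq:
After iteration 1: z = 12, new_list = [24]
After iteration 2: z = 2, new_list = [24]
After iteration 3: z = 11, new_list = [24, 22]
After iteration 4: z = 6, new_list = [24, 22]
After iteration 5: z = 11, new_list = [24, 22, 22]
Loop ends.
sum(new_list) = 68

Final answer: 68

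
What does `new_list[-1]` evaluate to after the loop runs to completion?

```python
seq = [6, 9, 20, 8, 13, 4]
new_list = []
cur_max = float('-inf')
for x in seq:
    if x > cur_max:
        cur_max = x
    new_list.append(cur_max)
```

Let's trace through this code step by step.

Initialize: seq = [6, 9, 20, 8, 13, 4]
Initialize: new_list = []
Initialize: cur_max = -inf
Entering loop: for x in seq:
After iteration 1: x = 6, new_list = [6], cur_max = 6
After iteration 2: x = 9, new_list = [6, 9], cur_max = 9
After iteration 3: x = 20, new_list = [6, 9, 20], cur_max = 20
After iteration 4: x = 8, new_list = [6, 9, 20, 20], cur_max = 20
After iteration 5: x = 13, new_list = [6, 9, 20, 20, 20], cur_max = 20
After iteration 6: x = 4, new_list = [6, 9, 20, 20, 20, 20], cur_max = 20
Loop ends.
new_list[-1] = 20

Final answer: 20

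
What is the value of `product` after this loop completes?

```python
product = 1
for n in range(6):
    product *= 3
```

Let's trace through this code step by step.

Initialize: product = 1
Entering loop: for n in range(6):
After iteration 1: n = 0, product = 3
After iteration 2: n = 1, product = 9
After iteration 3: n = 2, product = 27
After iteration 4: n = 3, product = 81
After iteration 5: n = 4, product = 243
After iteration 6: n = 5, product = 729
Loop ends.

Final answer: 729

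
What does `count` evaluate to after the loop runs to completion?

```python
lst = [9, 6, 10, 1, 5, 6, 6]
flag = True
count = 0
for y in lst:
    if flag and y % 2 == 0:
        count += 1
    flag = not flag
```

Let's trace through this code step by step.

Initialize: lst = [9, 6, 10, 1, 5, 6, 6]
Initialize: flag = True
Initialize: count = 0
Entering loop: for y in lst:
After iteration 1: y = 9, flag = False, count = 0
After iteration 2: y = 6, flag = True, count = 0
After iteration 3: y = 10, flag = False, count = 1
After iteration 4: y = 1, flag = True, count = 1
After iteration 5: y = 5, flag = False, count = 1
After iteration 6: y = 6, flag = True, count = 1
After iteration 7: y = 6, flag = False, count = 2
Loop ends.

Final answer: 2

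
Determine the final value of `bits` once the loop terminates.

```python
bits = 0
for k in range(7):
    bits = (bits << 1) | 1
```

Let's trace through this code step by step.

Initialize: bits = 0
Entering loop: for k in range(7):
After iteration 1: k = 0, bits = 1
After iteration 2: k = 1, bits = 3
After iteration 3: k = 2, bits = 7
After iteration 4: k = 3, bits = 15
After iteration 5: k = 4, bits = 31
After iteration 6: k = 5, bits = 63
After iteration 7: k = 6, bits = 127
Loop ends.

Final answer: 127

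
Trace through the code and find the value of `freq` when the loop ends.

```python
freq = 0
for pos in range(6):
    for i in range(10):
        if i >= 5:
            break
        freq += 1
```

Let's trace through this code step by step.

Initialize: freq = 0
Entering loop: for pos in range(6):
After iteration 1: pos = 0, freq = 5
After iteration 2: pos = 1, freq = 10
After iteration 3: pos = 2, freq = 15
After iteration 4: pos = 3, freq = 20
After iteration 5: pos = 4, freq = 25
After iteration 6: pos = 5, freq = 30
Loop ends.

Final answer: 30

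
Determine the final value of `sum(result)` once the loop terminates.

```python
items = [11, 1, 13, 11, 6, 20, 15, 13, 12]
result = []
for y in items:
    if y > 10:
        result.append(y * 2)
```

Let's trace through this code step by step.

Initialize: items = [11, 1, 13, 11, 6, 20, 15, 13, 12]
Initialize: result = []
Entering loop: for y in items:
After iteration 1: y = 11, result = [22]
After iteration 2: y = 1, result = [22]
After iteration 3: y = 13, result = [22, 26]
After iteration 4: y = 11, result = [22, 26, 22]
After iteration 5: y = 6, result = [22, 26, 22]
After iteration 6: y = 20, result = [22, 26, 22, 40]
After iteration 7: y = 15, result = [22, 26, 22, 40, 30]
After iteration 8: y = 13, result = [22, 26, 22, 40, 30, 26]
After iteration 9: y = 12, result = [22, 26, 22, 40, 30, 26, 24]
Loop ends.
sum(result) = 190

Final answer: 190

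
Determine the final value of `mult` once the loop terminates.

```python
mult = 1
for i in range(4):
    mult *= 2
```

Let's trace through this code step by step.

Initialize: mult = 1
Entering loop: for i in range(4):
After iteration 1: i = 0, mult = 2
After iteration 2: i = 1, mult = 4
After iteration 3: i = 2, mult = 8
After iteration 4: i = 3, mult = 16
Loop ends.

Final answer: 16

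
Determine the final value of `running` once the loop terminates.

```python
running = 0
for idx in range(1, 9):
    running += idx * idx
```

Let's trace through this code step by step.

Initialize: running = 0
Entering loop: for idx in range(1, 9):
After iteration 1: idx = 1, running = 1
After iteration 2: idx = 2, running = 5
After iteration 3: idx = 3, running = 14
After iteration 4: idx = 4, running = 30
After iteration 5: idx = 5, running = 55
After iteration 6: idx = 6, running = 91
After iteration 7: idx = 7, running = 140
After iteration 8: idx = 8, running = 204
Loop ends.

Final answer: 204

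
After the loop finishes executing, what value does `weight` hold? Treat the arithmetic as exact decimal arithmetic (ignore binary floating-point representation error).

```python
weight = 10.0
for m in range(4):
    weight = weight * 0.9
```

Let's trace through this code step by step.

Initialize: weight = 10.0
Entering loop: for m in range(4):
After iteration 1: m = 0, weight = 9.0
After iteration 2: m = 1, weight = 8.1
After iteration 3: m = 2, weight = 7.29
After iteration 4: m = 3, weight = 6.561
Loop ends.

Final answer: 6.561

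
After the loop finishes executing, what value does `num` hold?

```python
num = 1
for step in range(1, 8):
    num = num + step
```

Let's trace through this code step by step.

Initialize: num = 1
Entering loop: for step in range(1, 8):
After iteration 1: step = 1, num = 2
After iteration 2: step = 2, num = 4
After iteration 3: step = 3, num = 7
After iteration 4: step = 4, num = 11
After iteration 5: step = 5, num = 16
After iteration 6: step = 6, num = 22
After iteration 7: step = 7, num = 29
Loop ends.

Final answer: 29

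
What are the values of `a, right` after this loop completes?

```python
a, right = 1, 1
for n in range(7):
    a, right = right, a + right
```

Let's trace through this code step by step.

Initialize: a = 1
Initialize: right = 1
Entering loop: for n in range(7):
After iteration 1: n = 0, a = 1, right = 2
After iteration 2: n = 1, a = 2, right = 3
After iteration 3: n = 2, a = 3, right = 5
After iteration 4: n = 3, a = 5, right = 8
After iteration 5: n = 4, a = 8, right = 13
After iteration 6: n = 5, a = 13, right = 21
After iteration 7: n = 6, a = 21, right = 34
Loop ends.

Final answer: 21, 34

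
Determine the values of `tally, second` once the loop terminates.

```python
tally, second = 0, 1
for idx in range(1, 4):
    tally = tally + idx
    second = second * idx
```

Let's trace through this code step by step.

Initialize: tally = 0
Initialize: second = 1
Entering loop: for idx in range(1, 4):
After iteration 1: idx = 1, tally = 1, second = 1
After iteration 2: idx = 2, tally = 3, second = 2
After iteration 3: idx = 3, tally = 6, second = 6
Loop ends.

Final answer: 6, 6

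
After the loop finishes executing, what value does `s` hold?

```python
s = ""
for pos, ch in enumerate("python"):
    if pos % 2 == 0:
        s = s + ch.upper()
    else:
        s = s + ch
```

Let's trace through this code step by step.

Initialize: s = ''
Entering loop: for pos, ch in enumerate("python"):
After iteration 1: pos = 0, ch = 'p', s = 'P'
After iteration 2: pos = 1, ch = 'y', s = 'Py'
After iteration 3: pos = 2, ch = 't', s = 'PyT'
After iteration 4: pos = 3, ch = 'h', s = 'PyTh'
After iteration 5: pos = 4, ch = 'o', s = 'PyThO'
After iteration 6: pos = 5, ch = 'n', s = 'PyThOn'
Loop ends.

Final answer: 'PyThOn'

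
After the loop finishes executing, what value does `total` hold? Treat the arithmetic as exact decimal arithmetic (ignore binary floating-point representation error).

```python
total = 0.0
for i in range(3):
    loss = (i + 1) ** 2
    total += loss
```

Let's trace through this code step by step.

Initialize: total = 0.0
Entering loop: for i in range(3):
After iteration 1: i = 0, total = 1.0, loss = 1
After iteration 2: i = 1, total = 5.0, loss = 4
After iteration 3: i = 2, total = 14.0, loss = 9
Loop ends.

Final answer: 14.0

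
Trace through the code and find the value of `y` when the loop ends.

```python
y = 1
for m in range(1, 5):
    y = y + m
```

Let's trace through this code step by step.

Initialize: y = 1
Entering loop: for m in range(1, 5):
After iteration 1: m = 1, y = 2
After iteration 2: m = 2, y = 4
After iteration 3: m = 3, y = 7
After iteration 4: m = 4, y = 11
Loop ends.

Final answer: 11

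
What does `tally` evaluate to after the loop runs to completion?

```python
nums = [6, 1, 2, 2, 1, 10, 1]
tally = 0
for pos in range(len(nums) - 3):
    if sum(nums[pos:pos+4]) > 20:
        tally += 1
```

Let's trace through this code step by step.

Initialize: nums = [6, 1, 2, 2, 1, 10, 1]
Initialize: tally = 0
Entering loop: for pos in range(len(nums) - 3):
After iteration 1: pos = 0, tally = 0
After iteration 2: pos = 1, tally = 0
After iteration 3: pos = 2, tally = 0
After iteration 4: pos = 3, tally = 0
Loop ends.

Final answer: 0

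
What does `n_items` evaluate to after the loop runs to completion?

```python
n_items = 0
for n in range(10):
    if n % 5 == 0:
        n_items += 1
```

Let's trace through this code step by step.

Initialize: n_items = 0
Entering loop: for n in range(10):
After iteration 1: n = 0, n_items = 1
After iteration 2: n = 1, n_items = 1
After iteration 3: n = 2, n_items = 1
After iteration 4: n = 3, n_items = 1
After iteration 5: n = 4, n_items = 1
After iteration 6: n = 5, n_items = 2
After iteration 7: n = 6, n_items = 2
After iteration 8: n = 7, n_items = 2
After iteration 9: n = 8, n_items = 2
After iteration 10: n = 9, n_items = 2
Loop ends.

Final answer: 2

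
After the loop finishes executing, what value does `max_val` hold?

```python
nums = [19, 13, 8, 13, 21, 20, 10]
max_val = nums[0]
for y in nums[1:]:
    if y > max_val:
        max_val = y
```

Let's trace through this code step by step.

Initialize: nums = [19, 13, 8, 13, 21, 20, 10]
Initialize: max_val = 19
Entering loop: for y in nums[1:]:
After iteration 1: y = 13, max_val = 19
After iteration 2: y = 8, max_val = 19
After iteration 3: y = 13, max_val = 19
After iteration 4: y = 21, max_val = 21
After iteration 5: y = 20, max_val = 21
After iteration 6: y = 10, max_val = 21
Loop ends.

Final answer: 21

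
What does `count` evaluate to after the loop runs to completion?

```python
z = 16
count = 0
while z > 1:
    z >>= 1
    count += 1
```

Let's trace through this code step by step.

Initialize: z = 16
Initialize: count = 0
Entering loop: while z > 1:
After iteration 1: z = 8, count = 1
After iteration 2: z = 4, count = 2
After iteration 3: z = 2, count = 3
After iteration 4: z = 1, count = 4
Loop ends.

Final answer: 4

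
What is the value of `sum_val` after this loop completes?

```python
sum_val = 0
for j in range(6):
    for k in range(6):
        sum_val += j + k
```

Let's trace through this code step by step.

Initialize: sum_val = 0
Entering loop: for j in range(6):
After iteration 1: j = 0, sum_val = 15
After iteration 2: j = 1, sum_val = 36
After iteration 3: j = 2, sum_val = 63
After iteration 4: j = 3, sum_val = 96
After iteration 5: j = 4, sum_val = 135
After iteration 6: j = 5, sum_val = 180
Loop ends.

Final answer: 180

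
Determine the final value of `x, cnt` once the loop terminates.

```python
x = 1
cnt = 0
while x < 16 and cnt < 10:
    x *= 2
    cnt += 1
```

Let's trace through this code step by step.

Initialize: x = 1
Initialize: cnt = 0
Entering loop: while x < 16 and cnt < 10:
After iteration 1: x = 2, cnt = 1
After iteration 2: x = 4, cnt = 2
After iteration 3: x = 8, cnt = 3
After iteration 4: x = 16, cnt = 4
Loop ends.

Final answer: 16, 4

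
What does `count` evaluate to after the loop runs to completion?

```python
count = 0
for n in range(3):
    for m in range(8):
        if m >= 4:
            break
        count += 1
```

Let's trace through this code step by step.

Initialize: count = 0
Entering loop: for n in range(3):
After iteration 1: n = 0, count = 4
After iteration 2: n = 1, count = 8
After iteration 3: n = 2, count = 12
Loop ends.

Final answer: 12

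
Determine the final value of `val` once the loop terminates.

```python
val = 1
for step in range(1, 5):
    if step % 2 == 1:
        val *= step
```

Let's trace through this code step by step.

Initialize: val = 1
Entering loop: for step in range(1, 5):
After iteration 1: step = 1, val = 1
After iteration 2: step = 2, val = 1
After iteration 3: step = 3, val = 3
After iteration 4: step = 4, val = 3
Loop ends.

Final answer: 3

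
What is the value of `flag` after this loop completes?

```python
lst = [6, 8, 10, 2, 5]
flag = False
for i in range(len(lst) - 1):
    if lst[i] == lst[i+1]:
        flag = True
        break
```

Let's trace through this code step by step.

Initialize: lst = [6, 8, 10, 2, 5]
Initialize: flag = False
Entering loop: for i in range(len(lst) - 1):
After iteration 1: i = 0, flag = False
After iteration 2: i = 1, flag = False
After iteration 3: i = 2, flag = False
After iteration 4: i = 3, flag = False
Loop ends.

Final answer: False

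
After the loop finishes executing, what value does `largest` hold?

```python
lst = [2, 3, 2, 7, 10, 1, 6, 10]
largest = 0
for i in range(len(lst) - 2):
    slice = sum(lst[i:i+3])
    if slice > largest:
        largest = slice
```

Let's trace through this code step by step.

Initialize: lst = [2, 3, 2, 7, 10, 1, 6, 10]
Initialize: largest = 0
Entering loop: for i in range(len(lst) - 2):
After iteration 1: i = 0, largest = 7, slice = 7
After iteration 2: i = 1, largest = 12, slice = 12
After iteration 3: i = 2, largest = 19, slice = 19
After iteration 4: i = 3, largest = 19, slice = 18
After iteration 5: i = 4, largest = 19, slice = 17
After iteration 6: i = 5, largest = 19, slice = 17
Loop ends.

Final answer: 19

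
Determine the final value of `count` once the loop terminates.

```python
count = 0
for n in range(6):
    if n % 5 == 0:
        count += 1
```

Let's trace through this code step by step.

Initialize: count = 0
Entering loop: for n in range(6):
After iteration 1: n = 0, count = 1
After iteration 2: n = 1, count = 1
After iteration 3: n = 2, count = 1
After iteration 4: n = 3, count = 1
After iteration 5: n = 4, count = 1
After iteration 6: n = 5, count = 2
Loop ends.

Final answer: 2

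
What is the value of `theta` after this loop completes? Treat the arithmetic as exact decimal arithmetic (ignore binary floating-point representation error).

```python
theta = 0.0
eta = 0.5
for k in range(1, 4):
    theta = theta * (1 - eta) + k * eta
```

Let's trace through this code step by step.

Initialize: theta = 0.0
Initialize: eta = 0.5
Entering loop: for k in range(1, 4):
After iteration 1: k = 1, theta = 0.5
After iteration 2: k = 2, theta = 1.25
After iteration 3: k = 3, theta = 2.125
Loop ends.

Final answer: 2.125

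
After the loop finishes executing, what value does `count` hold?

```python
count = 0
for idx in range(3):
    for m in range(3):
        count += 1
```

Let's trace through this code step by step.

Initialize: count = 0
Entering loop: for idx in range(3):
After iteration 1: idx = 0, count = 3
After iteration 2: idx = 1, count = 6
After iteration 3: idx = 2, count = 9
Loop ends.

Final answer: 9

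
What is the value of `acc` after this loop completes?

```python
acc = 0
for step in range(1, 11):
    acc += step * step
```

Let's trace through this code step by step.

Initialize: acc = 0
Entering loop: for step in range(1, 11):
After iteration 1: step = 1, acc = 1
After iteration 2: step = 2, acc = 5
After iteration 3: step = 3, acc = 14
After iteration 4: step = 4, acc = 30
After iteration 5: step = 5, acc = 55
After iteration 6: step = 6, acc = 91
After iteration 7: step = 7, acc = 140
After iteration 8: step = 8, acc = 204
After iteration 9: step = 9, acc = 285
After iteration 10: step = 10, acc = 385
Loop ends.

Final answer: 385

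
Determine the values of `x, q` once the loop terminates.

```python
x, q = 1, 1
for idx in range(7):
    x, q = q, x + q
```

Let's trace through this code step by step.

Initialize: x = 1
Initialize: q = 1
Entering loop: for idx in range(7):
After iteration 1: idx = 0, x = 1, q = 2
After iteration 2: idx = 1, x = 2, q = 3
After iteration 3: idx = 2, x = 3, q = 5
After iteration 4: idx = 3, x = 5, q = 8
After iteration 5: idx = 4, x = 8, q = 13
After iteration 6: idx = 5, x = 13, q = 21
After iteration 7: idx = 6, x = 21, q = 34
Loop ends.

Final answer: 21, 34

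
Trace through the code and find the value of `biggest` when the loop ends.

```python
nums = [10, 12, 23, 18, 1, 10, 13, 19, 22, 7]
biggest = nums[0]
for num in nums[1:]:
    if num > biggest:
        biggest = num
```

Let's trace through this code step by step.

Initialize: nums = [10, 12, 23, 18, 1, 10, 13, 19, 22, 7]
Initialize: biggest = 10
Entering loop: for num in nums[1:]:
After iteration 1: num = 12, biggest = 12
After iteration 2: num = 23, biggest = 23
After iteration 3: num = 18, biggest = 23
After iteration 4: num = 1, biggest = 23
After iteration 5: num = 10, biggest = 23
After iteration 6: num = 13, biggest = 23
After iteration 7: num = 19, biggest = 23
After iteration 8: num = 22, biggest = 23
After iteration 9: num = 7, biggest = 23
Loop ends.

Final answer: 23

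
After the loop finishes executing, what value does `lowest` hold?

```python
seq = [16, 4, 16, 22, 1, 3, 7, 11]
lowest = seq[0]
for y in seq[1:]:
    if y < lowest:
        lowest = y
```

Let's trace through this code step by step.

Initialize: seq = [16, 4, 16, 22, 1, 3, 7, 11]
Initialize: lowest = 16
Entering loop: for y in seq[1:]:
After iteration 1: y = 4, lowest = 4
After iteration 2: y = 16, lowest = 4
After iteration 3: y = 22, lowest = 4
After iteration 4: y = 1, lowest = 1
After iteration 5: y = 3, lowest = 1
After iteration 6: y = 7, lowest = 1
After iteration 7: y = 11, lowest = 1
Loop ends.

Final answer: 1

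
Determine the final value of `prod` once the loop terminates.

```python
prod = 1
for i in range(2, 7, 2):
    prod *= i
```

Let's trace through this code step by step.

Initialize: prod = 1
Entering loop: for i in range(2, 7, 2):
After iteration 1: i = 2, prod = 2
After iteration 2: i = 4, prod = 8
After iteration 3: i = 6, prod = 48
Loop ends.

Final answer: 48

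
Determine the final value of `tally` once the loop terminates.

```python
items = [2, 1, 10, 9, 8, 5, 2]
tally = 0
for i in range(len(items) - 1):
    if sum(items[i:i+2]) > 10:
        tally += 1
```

Let's trace through this code step by step.

Initialize: items = [2, 1, 10, 9, 8, 5, 2]
Initialize: tally = 0
Entering loop: for i in range(len(items) - 1):
After iteration 1: i = 0, tally = 0
After iteration 2: i = 1, tally = 1
After iteration 3: i = 2, tally = 2
After iteration 4: i = 3, tally = 3
After iteration 5: i = 4, tally = 4
After iteration 6: i = 5, tally = 4
Loop ends.

Final answer: 4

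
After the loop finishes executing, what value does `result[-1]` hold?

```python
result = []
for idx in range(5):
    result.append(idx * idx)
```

Let's trace through this code step by step.

Initialize: result = []
Entering loop: for idx in range(5):
After iteration 1: idx = 0, result = [0]
After iteration 2: idx = 1, result = [0, 1]
After iteration 3: idx = 2, result = [0, 1, 4]
After iteration 4: idx = 3, result = [0, 1, 4, 9]
After iteration 5: idx = 4, result = [0, 1, 4, 9, 16]
Loop ends.
result[-1] = 16

Final answer: 16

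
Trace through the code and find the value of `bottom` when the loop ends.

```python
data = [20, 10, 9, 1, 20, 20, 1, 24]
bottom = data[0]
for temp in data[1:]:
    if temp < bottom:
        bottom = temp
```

Let's trace through this code step by step.

Initialize: data = [20, 10, 9, 1, 20, 20, 1, 24]
Initialize: bottom = 20
Entering loop: for temp in data[1:]:
After iteration 1: temp = 10, bottom = 10
After iteration 2: temp = 9, bottom = 9
After iteration 3: temp = 1, bottom = 1
After iteration 4: temp = 20, bottom = 1
After iteration 5: temp = 20, bottom = 1
After iteration 6: temp = 1, bottom = 1
After iteration 7: temp = 24, bottom = 1
Loop ends.

Final answer: 1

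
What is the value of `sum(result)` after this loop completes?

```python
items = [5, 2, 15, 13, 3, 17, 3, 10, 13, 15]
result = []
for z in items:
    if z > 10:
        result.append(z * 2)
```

Let's trace through this code step by step.

Initialize: items = [5, 2, 15, 13, 3, 17, 3, 10, 13, 15]
Initialize: result = []
Entering loop: for z in items:
After iteration 1: z = 5, result = []
After iteration 2: z = 2, result = []
After iteration 3: z = 15, result = [30]
After iteration 4: z = 13, result = [30, 26]
After iteration 5: z = 3, result = [30, 26]
After iteration 6: z = 17, result = [30, 26, 34]
After iteration 7: z = 3, result = [30, 26, 34]
After iteration 8: z = 10, result = [30, 26, 34]
After iteration 9: z = 13, result = [30, 26, 34, 26]
After iteration 10: z = 15, result = [30, 26, 34, 26, 30]
Loop ends.
sum(result) = 146

Final answer: 146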